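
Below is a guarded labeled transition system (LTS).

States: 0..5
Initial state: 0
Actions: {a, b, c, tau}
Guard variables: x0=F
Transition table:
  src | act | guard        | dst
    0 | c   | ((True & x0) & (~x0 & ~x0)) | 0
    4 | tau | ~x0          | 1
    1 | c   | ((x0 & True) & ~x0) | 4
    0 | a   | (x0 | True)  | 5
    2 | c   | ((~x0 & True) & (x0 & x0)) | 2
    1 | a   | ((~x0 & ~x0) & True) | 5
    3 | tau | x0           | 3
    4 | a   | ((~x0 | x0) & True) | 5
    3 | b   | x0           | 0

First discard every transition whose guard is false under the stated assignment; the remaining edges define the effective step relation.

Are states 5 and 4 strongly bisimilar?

Bisimulation quotient by refinement:
  round 0: {{0,1,2,3,4,5}}
  round 1: {{0,1},{2,3,5},{4}}
stable after 2 split(s): 3 block(s)
5∈{2,3,5}, 4∈{4}

Answer: NOT BISIMILAR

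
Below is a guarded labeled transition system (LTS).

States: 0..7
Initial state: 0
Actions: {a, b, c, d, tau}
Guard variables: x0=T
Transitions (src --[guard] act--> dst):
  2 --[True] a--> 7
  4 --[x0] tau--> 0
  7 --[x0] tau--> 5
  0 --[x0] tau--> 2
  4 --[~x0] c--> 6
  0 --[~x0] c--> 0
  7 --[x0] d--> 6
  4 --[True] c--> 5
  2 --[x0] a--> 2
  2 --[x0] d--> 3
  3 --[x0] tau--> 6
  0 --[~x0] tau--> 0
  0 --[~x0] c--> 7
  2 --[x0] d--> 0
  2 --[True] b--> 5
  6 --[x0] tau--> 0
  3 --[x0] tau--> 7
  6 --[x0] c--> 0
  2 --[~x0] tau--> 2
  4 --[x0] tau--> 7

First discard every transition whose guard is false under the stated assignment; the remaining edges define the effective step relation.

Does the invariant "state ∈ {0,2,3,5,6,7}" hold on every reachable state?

Answer: INVARIANT HOLDS

Analysis:
Allowed set {0,2,3,5,6,7}
R = {0,2,3,5,6,7}
  0: ok
  2: ok
  3: ok
  5: ok
  6: ok
  7: ok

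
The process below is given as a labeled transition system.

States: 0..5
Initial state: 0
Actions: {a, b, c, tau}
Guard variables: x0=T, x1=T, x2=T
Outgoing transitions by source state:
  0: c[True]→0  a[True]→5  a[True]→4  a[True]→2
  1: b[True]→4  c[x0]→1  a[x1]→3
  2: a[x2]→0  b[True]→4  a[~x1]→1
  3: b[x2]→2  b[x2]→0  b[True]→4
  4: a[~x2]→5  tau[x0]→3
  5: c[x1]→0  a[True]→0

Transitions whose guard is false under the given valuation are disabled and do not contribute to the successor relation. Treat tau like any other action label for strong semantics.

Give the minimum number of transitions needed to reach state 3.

Layered search for 3:
  Layer 0: {0}
  Layer 1: {2,4,5}
  Layer 2: {3}
first hit 3 at d=2 via a·tau

Answer: 2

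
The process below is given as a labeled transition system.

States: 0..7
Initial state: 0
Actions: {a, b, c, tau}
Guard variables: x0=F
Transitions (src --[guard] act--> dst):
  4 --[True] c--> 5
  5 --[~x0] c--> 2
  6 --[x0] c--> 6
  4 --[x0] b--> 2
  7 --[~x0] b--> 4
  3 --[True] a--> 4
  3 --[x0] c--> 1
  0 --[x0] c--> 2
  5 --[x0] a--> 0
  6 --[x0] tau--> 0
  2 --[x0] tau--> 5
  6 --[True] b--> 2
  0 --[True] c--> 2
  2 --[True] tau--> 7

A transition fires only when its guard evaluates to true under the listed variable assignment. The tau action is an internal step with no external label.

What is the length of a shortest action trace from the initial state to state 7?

BFS to 7:
  depth 0: {0}
  depth 1: {2}
  depth 2: {7}
depth(7)=2, e.g. c·tau

Answer: 2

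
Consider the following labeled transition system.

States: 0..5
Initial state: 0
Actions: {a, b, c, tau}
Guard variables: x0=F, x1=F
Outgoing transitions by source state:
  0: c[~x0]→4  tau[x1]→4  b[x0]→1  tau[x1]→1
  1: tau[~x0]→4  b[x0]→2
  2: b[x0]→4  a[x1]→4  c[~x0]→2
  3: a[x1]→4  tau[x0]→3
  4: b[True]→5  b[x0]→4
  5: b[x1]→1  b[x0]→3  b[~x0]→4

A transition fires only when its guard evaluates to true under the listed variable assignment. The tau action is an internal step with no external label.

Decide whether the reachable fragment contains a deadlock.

Answer: DEADLOCK-FREE

Trace:
Reach set: {0,4,5}
  0: c→4  [1 out]
  4: b→5  [1 out]
  5: b→4  [1 out]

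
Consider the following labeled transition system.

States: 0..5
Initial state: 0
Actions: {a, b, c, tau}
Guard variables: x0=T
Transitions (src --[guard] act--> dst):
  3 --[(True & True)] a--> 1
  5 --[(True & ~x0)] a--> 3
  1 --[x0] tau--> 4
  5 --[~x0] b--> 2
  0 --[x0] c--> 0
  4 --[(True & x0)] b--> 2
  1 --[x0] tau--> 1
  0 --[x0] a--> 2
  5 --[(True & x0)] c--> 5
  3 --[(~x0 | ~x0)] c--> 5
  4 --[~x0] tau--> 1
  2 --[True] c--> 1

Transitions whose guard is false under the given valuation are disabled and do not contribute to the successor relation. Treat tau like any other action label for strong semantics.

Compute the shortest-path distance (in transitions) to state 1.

Breadth-first toward 1:
  Layer 0: {0}
  Layer 1: {2}
  Layer 2: {1}
depth(1)=2, e.g. a·c

Answer: 2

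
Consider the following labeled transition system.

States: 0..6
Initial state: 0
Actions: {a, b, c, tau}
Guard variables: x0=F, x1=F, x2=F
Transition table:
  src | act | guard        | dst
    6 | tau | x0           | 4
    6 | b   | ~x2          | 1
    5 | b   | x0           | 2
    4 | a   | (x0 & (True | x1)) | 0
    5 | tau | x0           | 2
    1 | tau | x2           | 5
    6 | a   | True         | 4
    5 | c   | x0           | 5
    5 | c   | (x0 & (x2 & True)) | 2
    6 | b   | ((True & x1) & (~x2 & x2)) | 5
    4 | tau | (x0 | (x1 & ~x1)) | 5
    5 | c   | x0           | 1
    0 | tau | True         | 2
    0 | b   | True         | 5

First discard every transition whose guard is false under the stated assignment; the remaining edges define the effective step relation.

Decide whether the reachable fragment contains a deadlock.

Answer: DEADLOCK at state 2

Analysis:
Reach set: {0,2,5}
  0: b→5  tau→2  [deg 2]
  2: ∅  [deadlock]
  5: ∅  [deadlock]
Path to 2: tau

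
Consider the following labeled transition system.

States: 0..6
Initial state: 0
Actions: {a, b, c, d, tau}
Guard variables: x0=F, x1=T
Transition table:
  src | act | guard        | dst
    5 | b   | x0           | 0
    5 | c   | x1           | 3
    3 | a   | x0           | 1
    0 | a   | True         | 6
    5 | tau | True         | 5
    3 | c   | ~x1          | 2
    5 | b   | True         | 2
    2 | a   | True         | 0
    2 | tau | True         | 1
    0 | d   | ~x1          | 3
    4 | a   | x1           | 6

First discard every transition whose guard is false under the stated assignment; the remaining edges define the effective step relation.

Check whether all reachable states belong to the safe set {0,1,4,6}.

Allowed set {0,1,4,6}
Reach set: {0,6}
  0: safe
  6: safe

Answer: INVARIANT HOLDS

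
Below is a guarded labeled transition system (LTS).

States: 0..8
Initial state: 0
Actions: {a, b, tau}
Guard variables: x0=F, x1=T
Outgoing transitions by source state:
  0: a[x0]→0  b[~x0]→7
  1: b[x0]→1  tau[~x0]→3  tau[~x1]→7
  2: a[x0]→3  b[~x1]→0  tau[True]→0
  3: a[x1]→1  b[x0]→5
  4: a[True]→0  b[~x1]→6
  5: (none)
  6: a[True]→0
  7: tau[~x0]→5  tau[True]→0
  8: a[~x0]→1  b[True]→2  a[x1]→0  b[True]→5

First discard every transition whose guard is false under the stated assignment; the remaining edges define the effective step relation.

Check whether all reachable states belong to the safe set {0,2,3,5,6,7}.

Answer: INVARIANT HOLDS

Trace:
Safe = {0,2,3,5,6,7}
R = {0,5,7}
  0: safe
  5: safe
  7: safe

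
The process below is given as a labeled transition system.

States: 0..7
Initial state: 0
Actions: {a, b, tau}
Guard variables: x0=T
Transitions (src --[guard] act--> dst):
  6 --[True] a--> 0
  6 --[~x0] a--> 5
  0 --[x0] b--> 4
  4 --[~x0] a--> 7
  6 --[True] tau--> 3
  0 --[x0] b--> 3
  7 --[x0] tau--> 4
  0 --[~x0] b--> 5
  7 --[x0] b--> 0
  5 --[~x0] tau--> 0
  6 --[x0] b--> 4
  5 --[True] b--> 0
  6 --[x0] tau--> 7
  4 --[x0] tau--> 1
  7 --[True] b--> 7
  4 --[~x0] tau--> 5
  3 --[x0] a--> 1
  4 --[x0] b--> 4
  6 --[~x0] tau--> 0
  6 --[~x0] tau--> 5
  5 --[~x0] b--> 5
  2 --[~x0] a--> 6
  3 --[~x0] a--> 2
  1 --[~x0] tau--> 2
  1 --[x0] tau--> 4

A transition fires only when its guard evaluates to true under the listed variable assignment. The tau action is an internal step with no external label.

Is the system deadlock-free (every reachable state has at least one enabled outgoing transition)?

Answer: DEADLOCK-FREE

Trace:
Reach set: {0,1,3,4}
  0: b→3  b→4  [deg 2]
  1: tau→4  [deg 1]
  3: a→1  [deg 1]
  4: b→4  tau→1  [deg 2]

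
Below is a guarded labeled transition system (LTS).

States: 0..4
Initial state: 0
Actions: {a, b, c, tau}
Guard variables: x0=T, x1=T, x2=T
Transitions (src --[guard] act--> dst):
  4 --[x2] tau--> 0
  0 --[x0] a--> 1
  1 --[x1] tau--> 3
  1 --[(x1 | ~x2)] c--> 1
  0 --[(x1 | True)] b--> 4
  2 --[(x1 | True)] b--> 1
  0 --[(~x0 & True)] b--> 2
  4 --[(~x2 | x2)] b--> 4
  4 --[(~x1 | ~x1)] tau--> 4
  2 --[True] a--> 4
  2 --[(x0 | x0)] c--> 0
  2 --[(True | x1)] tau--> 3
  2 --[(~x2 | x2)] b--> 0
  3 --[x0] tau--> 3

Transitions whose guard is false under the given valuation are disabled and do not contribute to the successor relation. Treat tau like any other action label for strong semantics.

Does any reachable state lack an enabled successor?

Reach set: {0,1,3,4}
  0: a→1  b→4  [2 out]
  1: c→1  tau→3  [2 out]
  3: tau→3  [1 out]
  4: b→4  tau→0  [2 out]

Answer: DEADLOCK-FREE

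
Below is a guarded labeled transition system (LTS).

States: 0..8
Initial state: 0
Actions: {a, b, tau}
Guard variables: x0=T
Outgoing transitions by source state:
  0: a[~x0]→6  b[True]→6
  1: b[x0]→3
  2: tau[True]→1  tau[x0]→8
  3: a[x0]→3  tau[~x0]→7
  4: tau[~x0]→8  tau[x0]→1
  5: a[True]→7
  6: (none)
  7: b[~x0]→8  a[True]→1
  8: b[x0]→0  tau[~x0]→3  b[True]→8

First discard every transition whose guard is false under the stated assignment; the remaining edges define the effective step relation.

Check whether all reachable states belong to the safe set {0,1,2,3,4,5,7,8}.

Answer: INVARIANT VIOLATED at state 6

Trace:
Inv-set: {0,1,2,3,4,5,7,8}
Reach set: {0,6}
  0: safe
  6: VIOLATES
counterexample path to 6: b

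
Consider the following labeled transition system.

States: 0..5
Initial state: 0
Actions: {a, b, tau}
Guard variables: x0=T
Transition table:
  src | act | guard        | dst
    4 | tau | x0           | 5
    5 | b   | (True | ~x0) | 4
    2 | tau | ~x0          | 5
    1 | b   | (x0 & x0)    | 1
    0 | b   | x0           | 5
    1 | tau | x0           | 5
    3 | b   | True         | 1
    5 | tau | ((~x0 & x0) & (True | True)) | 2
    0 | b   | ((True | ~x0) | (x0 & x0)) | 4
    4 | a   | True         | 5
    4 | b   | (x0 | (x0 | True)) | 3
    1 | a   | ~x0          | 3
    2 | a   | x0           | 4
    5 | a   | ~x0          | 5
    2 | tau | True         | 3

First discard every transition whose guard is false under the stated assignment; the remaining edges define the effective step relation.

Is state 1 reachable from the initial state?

Answer: REACHABLE

Trace:
11 transition(s) survive guard evaluation.
depth 0: {0}
depth 1: {4,5}  total {0,4,5}
depth 2: {3}  total {0,3,4,5}
depth 3: {1}  total {0,1,3,4,5}
R = {0,1,3,4,5}
witness 1: b·b·b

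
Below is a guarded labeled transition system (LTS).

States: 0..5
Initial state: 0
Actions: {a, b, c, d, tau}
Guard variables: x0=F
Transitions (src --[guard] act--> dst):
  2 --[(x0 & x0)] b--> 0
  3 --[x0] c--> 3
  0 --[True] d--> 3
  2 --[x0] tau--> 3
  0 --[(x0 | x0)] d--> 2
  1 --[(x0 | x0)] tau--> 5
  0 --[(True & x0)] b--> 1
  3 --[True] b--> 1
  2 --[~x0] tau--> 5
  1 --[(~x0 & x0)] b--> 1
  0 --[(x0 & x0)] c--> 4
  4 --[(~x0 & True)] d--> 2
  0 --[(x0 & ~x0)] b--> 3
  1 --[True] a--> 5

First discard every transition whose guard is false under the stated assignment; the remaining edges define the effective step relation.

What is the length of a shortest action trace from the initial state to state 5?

BFS to 5:
  Layer 0: {0}
  Layer 1: {3}
  Layer 2: {1}
  Layer 3: {5}
5 enters at depth 3; path d·b·a

Answer: 3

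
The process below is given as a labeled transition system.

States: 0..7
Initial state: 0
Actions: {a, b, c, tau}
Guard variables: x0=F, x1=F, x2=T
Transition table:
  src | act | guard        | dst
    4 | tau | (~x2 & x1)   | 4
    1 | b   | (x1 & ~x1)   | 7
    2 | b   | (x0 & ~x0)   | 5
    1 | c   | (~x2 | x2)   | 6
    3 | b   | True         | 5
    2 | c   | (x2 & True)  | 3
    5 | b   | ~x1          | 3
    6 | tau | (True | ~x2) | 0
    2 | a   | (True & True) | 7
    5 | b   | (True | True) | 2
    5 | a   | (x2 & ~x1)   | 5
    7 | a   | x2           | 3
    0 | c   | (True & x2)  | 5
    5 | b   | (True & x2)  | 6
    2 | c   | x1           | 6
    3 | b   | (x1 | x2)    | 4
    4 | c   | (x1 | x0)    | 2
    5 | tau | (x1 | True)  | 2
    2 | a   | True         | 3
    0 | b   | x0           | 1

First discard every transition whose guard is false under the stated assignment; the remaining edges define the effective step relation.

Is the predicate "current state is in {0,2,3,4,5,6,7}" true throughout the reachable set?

Allowed set {0,2,3,4,5,6,7}
Reachable = {0,2,3,4,5,6,7}
  0: ok
  2: ok
  3: ok
  4: ok
  5: ok
  6: ok
  7: ok

Answer: INVARIANT HOLDS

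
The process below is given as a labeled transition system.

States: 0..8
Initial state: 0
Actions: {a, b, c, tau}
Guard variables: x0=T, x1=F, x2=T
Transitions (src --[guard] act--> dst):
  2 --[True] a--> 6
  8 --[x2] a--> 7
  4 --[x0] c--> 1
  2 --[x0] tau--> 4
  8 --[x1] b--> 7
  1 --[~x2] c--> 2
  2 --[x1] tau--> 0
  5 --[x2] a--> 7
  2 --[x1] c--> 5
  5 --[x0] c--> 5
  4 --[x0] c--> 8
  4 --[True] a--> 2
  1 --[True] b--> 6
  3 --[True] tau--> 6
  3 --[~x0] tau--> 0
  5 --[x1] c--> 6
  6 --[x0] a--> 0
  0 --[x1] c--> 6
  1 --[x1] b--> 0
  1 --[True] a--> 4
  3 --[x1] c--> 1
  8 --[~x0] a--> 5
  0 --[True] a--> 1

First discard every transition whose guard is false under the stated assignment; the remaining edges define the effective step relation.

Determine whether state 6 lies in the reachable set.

After dropping false guards: 13 live edges.
depth 0: {0}
depth 1: {1}  total {0,1}
depth 2: {4,6}  total {0,1,4,6}
depth 3: {2,8}  total {0,1,2,4,6,8}
depth 4: {7}  total {0,1,2,4,6,7,8}
Reach set: {0,1,2,4,6,7,8}
Path to 6: a·b

Answer: REACHABLE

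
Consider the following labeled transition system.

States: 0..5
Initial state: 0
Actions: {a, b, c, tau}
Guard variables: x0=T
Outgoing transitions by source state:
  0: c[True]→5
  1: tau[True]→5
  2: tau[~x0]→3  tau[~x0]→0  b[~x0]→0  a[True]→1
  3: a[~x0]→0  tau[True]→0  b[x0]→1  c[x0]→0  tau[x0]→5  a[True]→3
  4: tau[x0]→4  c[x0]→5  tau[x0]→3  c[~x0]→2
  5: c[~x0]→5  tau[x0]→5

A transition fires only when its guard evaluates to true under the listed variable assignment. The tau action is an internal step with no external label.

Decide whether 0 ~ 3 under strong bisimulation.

Answer: NOT BISIMILAR

Working:
Compute ~ classes (split until stable):
  P[0] = {{0,1,2,3,4,5}}
  P[1] = {{0},{1,5},{2},{3},{4}}
Fixed point at round 2; 5 class(es).
0∈{0}, 3∈{3}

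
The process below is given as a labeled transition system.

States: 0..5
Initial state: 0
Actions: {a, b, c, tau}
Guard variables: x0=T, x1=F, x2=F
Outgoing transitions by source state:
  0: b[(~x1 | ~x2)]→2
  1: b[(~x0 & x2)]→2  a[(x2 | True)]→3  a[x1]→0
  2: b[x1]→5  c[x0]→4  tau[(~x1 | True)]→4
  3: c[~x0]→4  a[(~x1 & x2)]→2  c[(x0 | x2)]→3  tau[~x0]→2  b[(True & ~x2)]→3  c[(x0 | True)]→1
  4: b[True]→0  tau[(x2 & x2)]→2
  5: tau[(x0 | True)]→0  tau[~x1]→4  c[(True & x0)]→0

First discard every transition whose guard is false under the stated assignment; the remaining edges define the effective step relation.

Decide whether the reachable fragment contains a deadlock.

Answer: DEADLOCK-FREE

Trace:
R = {0,2,4}
  0: b→2  [deg 1]
  2: c→4  tau→4  [deg 2]
  4: b→0  [deg 1]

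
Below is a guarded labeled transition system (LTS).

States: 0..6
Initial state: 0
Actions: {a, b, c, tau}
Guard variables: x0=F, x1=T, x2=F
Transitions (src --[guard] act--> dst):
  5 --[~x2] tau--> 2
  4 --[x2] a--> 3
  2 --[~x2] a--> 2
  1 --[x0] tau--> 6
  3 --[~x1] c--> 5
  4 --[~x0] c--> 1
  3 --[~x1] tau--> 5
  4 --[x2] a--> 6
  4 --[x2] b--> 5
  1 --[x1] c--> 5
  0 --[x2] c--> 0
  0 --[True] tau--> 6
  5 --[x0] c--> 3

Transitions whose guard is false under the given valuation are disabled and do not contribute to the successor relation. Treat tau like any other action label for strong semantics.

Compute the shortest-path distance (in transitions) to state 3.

Answer: UNREACHABLE

Working:
BFS to 3:
  L0 = {0}
  L1 = {6}
3 never appears.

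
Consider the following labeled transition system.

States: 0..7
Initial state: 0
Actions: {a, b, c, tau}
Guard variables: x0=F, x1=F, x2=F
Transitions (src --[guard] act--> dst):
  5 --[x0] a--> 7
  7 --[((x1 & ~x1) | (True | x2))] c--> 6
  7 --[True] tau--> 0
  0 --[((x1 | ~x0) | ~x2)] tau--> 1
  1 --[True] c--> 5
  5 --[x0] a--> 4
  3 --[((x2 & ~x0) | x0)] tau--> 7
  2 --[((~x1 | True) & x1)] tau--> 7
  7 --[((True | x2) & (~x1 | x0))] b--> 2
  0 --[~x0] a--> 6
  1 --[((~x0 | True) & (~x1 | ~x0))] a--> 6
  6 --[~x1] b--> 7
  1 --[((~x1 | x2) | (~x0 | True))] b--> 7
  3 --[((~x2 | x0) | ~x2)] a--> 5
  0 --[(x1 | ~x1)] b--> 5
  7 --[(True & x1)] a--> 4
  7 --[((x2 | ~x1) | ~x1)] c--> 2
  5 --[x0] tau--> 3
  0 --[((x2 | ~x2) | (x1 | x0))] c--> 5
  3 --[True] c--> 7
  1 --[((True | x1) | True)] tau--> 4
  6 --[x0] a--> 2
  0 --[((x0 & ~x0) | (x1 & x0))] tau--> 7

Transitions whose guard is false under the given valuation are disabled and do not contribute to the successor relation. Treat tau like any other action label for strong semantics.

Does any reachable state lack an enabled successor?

Answer: DEADLOCK at state 2

Analysis:
Reach set: {0,1,2,4,5,6,7}
  0: a→6  b→5  c→5  tau→1  [deg 4]
  1: a→6  b→7  c→5  tau→4  [deg 4]
  2: ∅  [deadlock]
  4: ∅  [deadlock]
  5: ∅  [deadlock]
  6: b→7  [deg 1]
  7: b→2  c→2  c→6  tau→0  [deg 4]
Path to 2: tau·b·c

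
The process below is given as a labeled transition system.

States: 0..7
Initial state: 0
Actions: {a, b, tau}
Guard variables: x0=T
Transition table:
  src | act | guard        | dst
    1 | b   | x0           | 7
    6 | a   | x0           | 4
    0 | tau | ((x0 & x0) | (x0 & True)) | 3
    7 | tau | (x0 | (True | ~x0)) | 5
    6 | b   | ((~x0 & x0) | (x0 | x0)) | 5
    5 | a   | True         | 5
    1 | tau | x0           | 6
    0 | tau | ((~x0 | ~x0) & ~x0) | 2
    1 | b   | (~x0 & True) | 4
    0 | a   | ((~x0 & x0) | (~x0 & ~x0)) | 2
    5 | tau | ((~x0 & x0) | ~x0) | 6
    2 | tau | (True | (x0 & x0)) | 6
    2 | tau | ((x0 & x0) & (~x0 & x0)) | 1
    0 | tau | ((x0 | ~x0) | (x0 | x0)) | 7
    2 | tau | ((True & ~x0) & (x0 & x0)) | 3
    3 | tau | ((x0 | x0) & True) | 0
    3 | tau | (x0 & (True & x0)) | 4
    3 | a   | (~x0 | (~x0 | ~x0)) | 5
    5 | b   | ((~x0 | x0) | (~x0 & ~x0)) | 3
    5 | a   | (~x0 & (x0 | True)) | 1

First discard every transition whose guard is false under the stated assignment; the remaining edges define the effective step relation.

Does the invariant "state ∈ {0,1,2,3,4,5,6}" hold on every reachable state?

Answer: INVARIANT VIOLATED at state 7

Working:
Safe = {0,1,2,3,4,5,6}
Reachable = {0,3,4,5,7}
  0: ok
  3: ok
  4: ok
  5: ok
  7: VIOLATES
reach 7 via tau — violates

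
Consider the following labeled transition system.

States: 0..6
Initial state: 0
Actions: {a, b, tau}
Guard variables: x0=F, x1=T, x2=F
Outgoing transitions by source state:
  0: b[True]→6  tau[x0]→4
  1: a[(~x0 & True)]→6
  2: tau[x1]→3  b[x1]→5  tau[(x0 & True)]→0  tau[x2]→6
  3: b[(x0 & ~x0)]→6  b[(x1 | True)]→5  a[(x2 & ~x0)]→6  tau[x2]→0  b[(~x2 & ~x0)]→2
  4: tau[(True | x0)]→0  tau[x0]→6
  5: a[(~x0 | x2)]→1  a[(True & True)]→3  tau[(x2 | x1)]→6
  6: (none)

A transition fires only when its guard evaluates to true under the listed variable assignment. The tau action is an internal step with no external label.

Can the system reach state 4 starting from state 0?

10 transition(s) survive guard evaluation.
Layer 0: {0}
Layer 1: {6}  cumulative {0,6}
Reach set: {0,6}

Answer: UNREACHABLE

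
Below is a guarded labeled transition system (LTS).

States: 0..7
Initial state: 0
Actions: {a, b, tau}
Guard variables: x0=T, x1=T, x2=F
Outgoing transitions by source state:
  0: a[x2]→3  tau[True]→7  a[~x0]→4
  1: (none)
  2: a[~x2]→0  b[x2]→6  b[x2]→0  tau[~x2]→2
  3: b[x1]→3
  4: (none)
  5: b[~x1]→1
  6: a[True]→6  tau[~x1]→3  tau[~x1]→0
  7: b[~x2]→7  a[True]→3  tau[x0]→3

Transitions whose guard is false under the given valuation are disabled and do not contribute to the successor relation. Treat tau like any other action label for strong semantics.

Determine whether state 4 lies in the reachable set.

Guard filter leaves 8 enabled edge(s).
L0 = {0}
L1 = {7}  now seen {0,7}
L2 = {3}  now seen {0,3,7}
R = {0,3,7}

Answer: UNREACHABLE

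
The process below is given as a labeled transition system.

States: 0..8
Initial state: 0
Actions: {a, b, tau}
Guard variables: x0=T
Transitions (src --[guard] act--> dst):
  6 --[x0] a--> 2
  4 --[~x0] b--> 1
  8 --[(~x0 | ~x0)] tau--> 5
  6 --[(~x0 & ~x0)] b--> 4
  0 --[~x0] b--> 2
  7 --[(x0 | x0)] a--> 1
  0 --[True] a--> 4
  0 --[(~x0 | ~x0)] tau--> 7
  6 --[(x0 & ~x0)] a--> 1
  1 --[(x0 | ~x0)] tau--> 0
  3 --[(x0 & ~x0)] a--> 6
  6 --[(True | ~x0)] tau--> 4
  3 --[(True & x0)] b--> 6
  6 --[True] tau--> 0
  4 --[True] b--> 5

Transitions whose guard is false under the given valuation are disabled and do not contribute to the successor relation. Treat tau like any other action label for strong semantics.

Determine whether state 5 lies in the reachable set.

Answer: REACHABLE

Analysis:
After dropping false guards: 8 live edges.
L0 = {0}
L1 = {4}  cumulative {0,4}
L2 = {5}  cumulative {0,4,5}
Reachable = {0,4,5}
trace reaching 5: a·b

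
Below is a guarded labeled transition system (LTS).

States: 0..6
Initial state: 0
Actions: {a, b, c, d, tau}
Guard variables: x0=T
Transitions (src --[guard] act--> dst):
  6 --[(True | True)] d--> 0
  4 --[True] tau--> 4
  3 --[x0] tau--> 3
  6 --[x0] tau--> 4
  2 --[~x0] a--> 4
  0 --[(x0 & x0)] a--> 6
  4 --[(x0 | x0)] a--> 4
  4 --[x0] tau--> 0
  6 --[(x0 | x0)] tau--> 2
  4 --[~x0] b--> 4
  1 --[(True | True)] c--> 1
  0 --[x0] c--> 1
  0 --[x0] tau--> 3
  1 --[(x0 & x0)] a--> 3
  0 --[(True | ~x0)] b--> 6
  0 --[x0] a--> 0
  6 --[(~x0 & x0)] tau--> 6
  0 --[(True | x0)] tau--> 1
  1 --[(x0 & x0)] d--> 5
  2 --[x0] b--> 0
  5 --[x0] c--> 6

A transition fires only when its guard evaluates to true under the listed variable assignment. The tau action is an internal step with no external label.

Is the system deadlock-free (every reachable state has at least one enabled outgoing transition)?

Reach set: {0,1,2,3,4,5,6}
  0: a→0  a→6  b→6  c→1  tau→1  tau→3  [deg 6]
  1: a→3  c→1  d→5  [deg 3]
  2: b→0  [deg 1]
  3: tau→3  [deg 1]
  4: a→4  tau→0  tau→4  [deg 3]
  5: c→6  [deg 1]
  6: d→0  tau→2  tau→4  [deg 3]

Answer: DEADLOCK-FREE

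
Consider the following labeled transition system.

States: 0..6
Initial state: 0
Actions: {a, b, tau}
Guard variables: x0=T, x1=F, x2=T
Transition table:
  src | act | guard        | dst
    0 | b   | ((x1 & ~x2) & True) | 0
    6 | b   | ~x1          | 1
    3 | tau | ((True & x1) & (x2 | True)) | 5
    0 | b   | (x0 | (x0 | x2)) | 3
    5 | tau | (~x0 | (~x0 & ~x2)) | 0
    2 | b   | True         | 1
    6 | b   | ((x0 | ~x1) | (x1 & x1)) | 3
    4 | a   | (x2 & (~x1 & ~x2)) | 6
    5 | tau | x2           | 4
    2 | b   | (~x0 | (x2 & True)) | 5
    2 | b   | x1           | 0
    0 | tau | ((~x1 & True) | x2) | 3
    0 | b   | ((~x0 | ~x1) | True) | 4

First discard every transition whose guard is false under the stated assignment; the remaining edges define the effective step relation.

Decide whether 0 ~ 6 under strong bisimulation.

Bisimulation quotient by refinement:
  P[0] = {{0,1,2,3,4,5,6}}
  P[1] = {{0},{1,3,4},{2,6},{5}}
  P[2] = {{0},{1,3,4},{2},{5},{6}}
stable after 3 split(s): 5 block(s)
0∈{0}, 6∈{6}

Answer: NOT BISIMILAR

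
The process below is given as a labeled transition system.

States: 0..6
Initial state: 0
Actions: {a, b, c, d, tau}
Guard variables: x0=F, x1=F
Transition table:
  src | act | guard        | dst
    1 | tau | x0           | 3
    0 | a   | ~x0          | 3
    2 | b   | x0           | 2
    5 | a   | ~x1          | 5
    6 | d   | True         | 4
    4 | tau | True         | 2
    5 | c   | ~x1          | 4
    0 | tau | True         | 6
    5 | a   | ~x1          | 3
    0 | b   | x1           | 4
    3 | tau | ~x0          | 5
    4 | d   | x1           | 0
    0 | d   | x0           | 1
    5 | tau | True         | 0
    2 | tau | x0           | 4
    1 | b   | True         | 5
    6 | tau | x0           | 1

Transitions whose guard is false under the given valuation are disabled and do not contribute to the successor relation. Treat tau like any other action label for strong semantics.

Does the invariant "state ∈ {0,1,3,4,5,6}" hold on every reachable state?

Inv-set: {0,1,3,4,5,6}
R = {0,2,3,4,5,6}
  0: ok
  2: VIOLATES
  3: ok
  4: ok
  5: ok
  6: ok
reach 2 via tau·d·tau — violates

Answer: INVARIANT VIOLATED at state 2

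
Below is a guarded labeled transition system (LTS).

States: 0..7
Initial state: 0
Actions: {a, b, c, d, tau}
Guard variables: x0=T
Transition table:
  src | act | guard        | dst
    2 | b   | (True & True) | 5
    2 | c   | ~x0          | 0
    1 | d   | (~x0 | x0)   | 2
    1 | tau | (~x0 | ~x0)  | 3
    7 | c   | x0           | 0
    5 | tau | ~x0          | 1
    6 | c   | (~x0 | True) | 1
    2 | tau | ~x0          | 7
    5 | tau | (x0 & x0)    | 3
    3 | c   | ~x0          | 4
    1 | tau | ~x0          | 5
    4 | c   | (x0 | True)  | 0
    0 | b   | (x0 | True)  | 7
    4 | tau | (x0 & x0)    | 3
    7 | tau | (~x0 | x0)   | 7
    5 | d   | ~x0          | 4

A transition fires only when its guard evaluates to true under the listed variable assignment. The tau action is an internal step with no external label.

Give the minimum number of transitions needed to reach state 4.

Answer: UNREACHABLE

Analysis:
Breadth-first toward 4:
  depth 0: {0}
  depth 1: {7}
4 never appears.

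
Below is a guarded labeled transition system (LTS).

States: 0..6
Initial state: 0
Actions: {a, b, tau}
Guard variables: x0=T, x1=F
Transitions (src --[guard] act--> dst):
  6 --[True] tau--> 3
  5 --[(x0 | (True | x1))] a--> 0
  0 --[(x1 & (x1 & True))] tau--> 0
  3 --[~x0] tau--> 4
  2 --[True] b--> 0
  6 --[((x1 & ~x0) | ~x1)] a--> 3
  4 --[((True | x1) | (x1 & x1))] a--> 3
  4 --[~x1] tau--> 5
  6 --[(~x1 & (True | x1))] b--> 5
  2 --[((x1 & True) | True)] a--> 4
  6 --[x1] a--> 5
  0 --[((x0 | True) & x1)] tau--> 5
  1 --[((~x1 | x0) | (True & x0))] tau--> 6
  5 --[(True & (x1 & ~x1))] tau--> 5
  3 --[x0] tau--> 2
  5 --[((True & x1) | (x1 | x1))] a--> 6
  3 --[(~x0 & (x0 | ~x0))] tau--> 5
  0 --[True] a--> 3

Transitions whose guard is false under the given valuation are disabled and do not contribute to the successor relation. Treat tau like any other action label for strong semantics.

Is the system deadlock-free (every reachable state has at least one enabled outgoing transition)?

R = {0,2,3,4,5}
  0: a→3  [deg 1]
  2: a→4  b→0  [deg 2]
  3: tau→2  [deg 1]
  4: a→3  tau→5  [deg 2]
  5: a→0  [deg 1]

Answer: DEADLOCK-FREE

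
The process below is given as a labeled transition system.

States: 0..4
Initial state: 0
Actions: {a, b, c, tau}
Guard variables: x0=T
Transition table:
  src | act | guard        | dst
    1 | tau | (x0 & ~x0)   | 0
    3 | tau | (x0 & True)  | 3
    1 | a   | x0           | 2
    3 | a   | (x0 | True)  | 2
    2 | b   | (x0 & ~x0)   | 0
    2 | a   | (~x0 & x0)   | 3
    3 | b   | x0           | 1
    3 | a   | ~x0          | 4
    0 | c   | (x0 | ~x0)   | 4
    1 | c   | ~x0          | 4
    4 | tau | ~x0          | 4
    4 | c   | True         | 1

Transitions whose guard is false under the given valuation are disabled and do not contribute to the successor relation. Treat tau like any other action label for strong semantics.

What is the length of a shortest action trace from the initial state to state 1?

Answer: 2

Analysis:
BFS to 1:
  Layer 0: {0}
  Layer 1: {4}
  Layer 2: {1}
depth(1)=2, e.g. c·c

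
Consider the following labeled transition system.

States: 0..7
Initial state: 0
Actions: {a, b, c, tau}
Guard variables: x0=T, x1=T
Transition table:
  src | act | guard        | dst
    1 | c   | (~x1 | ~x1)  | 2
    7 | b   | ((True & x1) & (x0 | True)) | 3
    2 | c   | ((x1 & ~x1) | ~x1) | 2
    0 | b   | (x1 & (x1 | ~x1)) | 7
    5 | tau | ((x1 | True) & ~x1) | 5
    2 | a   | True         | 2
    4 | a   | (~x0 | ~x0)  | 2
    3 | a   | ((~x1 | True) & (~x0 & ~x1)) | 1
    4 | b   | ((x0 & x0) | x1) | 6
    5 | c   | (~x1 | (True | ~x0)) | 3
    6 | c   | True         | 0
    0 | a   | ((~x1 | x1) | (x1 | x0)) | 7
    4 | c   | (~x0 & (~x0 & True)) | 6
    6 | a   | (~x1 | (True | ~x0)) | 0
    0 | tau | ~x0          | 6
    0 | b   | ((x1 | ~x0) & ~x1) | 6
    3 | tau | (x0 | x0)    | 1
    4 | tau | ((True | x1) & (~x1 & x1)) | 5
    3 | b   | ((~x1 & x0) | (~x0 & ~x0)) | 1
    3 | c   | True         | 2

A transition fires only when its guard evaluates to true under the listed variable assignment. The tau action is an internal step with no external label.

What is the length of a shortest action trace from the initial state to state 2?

Answer: 3

Working:
Layered search for 2:
  L0 = {0}
  L1 = {7}
  L2 = {3}
  L3 = {1,2}
2 enters at depth 3; path a·b·c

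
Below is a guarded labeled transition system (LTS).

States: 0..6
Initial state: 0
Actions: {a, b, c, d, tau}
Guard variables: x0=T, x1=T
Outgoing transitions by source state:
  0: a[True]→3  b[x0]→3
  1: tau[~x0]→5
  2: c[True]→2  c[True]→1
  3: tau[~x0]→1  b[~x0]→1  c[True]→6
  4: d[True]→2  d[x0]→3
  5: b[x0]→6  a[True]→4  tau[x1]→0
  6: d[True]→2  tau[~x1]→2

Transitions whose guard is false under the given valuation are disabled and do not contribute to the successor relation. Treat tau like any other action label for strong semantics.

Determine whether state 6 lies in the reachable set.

11 transition(s) survive guard evaluation.
Layer 0: {0}
Layer 1: {3}  now seen {0,3}
Layer 2: {6}  now seen {0,3,6}
Layer 3: {2}  now seen {0,2,3,6}
Layer 4: {1}  now seen {0,1,2,3,6}
Reachable = {0,1,2,3,6}
Path to 6: a·c

Answer: REACHABLE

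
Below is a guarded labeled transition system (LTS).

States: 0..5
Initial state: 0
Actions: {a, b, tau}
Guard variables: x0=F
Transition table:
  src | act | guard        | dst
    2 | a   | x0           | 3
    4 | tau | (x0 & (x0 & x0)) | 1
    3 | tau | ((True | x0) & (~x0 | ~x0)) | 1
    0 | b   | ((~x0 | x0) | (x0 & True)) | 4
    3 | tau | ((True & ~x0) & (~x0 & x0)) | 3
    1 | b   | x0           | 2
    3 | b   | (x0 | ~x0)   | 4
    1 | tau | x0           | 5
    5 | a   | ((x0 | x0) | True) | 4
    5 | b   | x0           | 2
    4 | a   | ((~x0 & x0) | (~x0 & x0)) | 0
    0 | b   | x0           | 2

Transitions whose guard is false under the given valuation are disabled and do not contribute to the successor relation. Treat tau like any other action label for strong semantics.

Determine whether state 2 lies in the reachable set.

Answer: UNREACHABLE

Trace:
4 transition(s) survive guard evaluation.
depth 0: {0}
depth 1: {4}  now seen {0,4}
R = {0,4}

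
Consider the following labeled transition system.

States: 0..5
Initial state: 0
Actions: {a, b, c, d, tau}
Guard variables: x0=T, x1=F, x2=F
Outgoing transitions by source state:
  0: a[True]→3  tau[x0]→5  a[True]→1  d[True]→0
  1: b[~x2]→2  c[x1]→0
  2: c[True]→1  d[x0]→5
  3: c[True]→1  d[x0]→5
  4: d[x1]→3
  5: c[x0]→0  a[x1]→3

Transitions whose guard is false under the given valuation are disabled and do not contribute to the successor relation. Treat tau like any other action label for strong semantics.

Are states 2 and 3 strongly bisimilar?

Answer: BISIMILAR

Analysis:
Refine partition for ~:
  round 0: {{0,1,2,3,4,5}}
  round 1: {{0},{1},{2,3},{4},{5}}
stable after 2 split(s): 5 block(s)
2∈{2,3}, 3∈{2,3}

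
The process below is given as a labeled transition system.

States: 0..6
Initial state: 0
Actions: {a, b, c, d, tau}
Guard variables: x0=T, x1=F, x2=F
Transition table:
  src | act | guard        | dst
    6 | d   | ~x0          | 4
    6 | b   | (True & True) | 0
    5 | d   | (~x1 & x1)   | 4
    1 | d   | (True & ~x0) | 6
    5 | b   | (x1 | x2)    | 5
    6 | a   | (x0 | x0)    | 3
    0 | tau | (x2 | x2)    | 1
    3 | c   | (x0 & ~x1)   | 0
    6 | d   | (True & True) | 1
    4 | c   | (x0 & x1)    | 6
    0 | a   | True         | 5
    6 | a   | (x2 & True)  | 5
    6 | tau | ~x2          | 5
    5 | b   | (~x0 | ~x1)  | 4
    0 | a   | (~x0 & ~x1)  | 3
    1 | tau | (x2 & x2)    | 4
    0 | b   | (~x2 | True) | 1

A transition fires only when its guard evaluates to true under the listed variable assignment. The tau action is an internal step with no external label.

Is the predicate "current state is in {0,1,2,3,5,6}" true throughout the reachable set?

Allowed set {0,1,2,3,5,6}
Reachable = {0,1,4,5}
  0: ✓
  1: ✓
  4: ✗ unsafe
  5: ✓
reach 4 via a·b — violates

Answer: INVARIANT VIOLATED at state 4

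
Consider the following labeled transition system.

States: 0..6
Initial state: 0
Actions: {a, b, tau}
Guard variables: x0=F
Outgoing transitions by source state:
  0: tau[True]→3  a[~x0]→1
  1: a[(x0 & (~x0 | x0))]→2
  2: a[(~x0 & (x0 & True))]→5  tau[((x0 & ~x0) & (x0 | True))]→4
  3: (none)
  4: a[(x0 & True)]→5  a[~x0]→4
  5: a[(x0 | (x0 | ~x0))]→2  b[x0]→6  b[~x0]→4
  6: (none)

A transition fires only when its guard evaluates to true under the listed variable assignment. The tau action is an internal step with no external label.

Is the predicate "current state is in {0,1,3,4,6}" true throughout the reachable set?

Answer: INVARIANT HOLDS

Analysis:
Allowed set {0,1,3,4,6}
Reachable = {0,1,3}
  0: ok
  1: ok
  3: ok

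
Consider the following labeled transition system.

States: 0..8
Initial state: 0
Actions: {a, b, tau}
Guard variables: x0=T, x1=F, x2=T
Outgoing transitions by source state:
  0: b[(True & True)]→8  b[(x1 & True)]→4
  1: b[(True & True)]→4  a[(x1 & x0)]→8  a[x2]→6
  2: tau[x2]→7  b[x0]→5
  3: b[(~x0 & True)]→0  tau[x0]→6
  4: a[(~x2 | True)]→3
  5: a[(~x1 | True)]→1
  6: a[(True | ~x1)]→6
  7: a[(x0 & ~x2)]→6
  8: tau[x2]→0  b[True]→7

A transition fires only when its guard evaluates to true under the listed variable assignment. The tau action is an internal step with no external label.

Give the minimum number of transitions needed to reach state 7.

Answer: 2

Analysis:
Breadth-first toward 7:
  L0 = {0}
  L1 = {8}
  L2 = {7}
depth(7)=2, e.g. b·b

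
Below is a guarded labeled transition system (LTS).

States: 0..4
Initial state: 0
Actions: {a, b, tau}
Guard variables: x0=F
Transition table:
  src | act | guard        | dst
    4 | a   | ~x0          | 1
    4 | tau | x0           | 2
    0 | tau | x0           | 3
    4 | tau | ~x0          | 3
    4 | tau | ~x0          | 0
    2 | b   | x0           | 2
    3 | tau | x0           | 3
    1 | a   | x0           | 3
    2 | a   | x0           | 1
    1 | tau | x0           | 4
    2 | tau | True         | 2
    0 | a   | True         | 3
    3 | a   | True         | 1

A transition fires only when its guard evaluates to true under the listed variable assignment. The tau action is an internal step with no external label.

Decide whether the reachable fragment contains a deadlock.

Answer: DEADLOCK at state 1

Trace:
R = {0,1,3}
  0: a→3  [1 out]
  1: ∅  [STUCK]
  3: a→1  [1 out]
witness 1: a·a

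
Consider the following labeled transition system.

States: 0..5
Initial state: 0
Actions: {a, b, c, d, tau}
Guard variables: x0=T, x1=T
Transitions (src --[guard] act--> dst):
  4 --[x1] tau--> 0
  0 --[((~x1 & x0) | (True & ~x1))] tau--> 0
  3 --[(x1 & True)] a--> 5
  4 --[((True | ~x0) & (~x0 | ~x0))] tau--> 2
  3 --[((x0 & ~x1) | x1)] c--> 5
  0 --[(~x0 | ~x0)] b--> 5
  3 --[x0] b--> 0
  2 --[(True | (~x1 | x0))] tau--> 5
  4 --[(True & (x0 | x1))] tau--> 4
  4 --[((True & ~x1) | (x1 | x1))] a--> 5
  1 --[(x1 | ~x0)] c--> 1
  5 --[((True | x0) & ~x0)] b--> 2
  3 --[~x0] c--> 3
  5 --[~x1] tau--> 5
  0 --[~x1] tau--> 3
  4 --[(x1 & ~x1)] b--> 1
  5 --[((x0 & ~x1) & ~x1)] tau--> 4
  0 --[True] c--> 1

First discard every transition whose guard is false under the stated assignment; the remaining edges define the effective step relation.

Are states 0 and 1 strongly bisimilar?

Refine partition for ~:
  π0 = {{0,1,2,3,4,5}}
  π1 = {{0,1},{2},{3},{4},{5}}
5 equivalence class(es) (converged in 2)
0∈{0,1}, 1∈{0,1}

Answer: BISIMILAR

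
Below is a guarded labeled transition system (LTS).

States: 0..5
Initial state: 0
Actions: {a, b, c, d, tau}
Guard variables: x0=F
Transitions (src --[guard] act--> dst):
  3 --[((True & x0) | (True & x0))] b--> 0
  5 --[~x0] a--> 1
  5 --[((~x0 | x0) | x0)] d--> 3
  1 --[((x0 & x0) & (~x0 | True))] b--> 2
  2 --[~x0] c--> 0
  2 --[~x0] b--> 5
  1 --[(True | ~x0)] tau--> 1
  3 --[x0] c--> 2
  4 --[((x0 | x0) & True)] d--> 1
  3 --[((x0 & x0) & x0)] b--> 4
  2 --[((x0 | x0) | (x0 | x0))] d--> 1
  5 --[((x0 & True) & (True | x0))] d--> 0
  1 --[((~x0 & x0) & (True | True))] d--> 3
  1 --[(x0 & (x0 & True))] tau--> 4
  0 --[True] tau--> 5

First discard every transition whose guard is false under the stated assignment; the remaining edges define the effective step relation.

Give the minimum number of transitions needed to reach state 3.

Answer: 2

Trace:
Breadth-first toward 3:
  L0 = {0}
  L1 = {5}
  L2 = {1,3}
depth(3)=2, e.g. tau·d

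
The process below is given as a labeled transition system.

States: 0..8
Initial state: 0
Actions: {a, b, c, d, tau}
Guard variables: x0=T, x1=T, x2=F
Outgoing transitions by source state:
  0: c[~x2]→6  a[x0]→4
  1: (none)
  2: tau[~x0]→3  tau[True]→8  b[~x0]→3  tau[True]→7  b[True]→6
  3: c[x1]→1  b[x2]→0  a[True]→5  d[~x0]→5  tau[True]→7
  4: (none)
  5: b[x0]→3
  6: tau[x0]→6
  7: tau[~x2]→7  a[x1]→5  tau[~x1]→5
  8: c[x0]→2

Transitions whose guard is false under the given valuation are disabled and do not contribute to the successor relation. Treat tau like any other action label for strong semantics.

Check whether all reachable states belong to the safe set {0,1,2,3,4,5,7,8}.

Safe = {0,1,2,3,4,5,7,8}
Reach set: {0,4,6}
  0: ok
  4: ok
  6: outside
counterexample path to 6: c

Answer: INVARIANT VIOLATED at state 6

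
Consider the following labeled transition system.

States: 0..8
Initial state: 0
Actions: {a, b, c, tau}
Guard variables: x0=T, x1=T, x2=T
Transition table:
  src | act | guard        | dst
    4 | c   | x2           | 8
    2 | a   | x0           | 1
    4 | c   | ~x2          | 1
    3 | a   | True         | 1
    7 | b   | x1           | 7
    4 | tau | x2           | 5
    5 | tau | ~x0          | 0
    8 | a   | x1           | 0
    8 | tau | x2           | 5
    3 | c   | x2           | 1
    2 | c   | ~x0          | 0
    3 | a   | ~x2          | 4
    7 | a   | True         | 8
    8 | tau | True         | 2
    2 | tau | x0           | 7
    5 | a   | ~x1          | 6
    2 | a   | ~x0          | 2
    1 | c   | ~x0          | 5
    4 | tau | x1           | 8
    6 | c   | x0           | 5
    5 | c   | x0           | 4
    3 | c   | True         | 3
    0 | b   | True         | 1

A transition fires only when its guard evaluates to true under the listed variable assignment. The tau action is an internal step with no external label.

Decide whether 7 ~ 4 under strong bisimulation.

Compute ~ classes (split until stable):
  π0 = {{0,1,2,3,4,5,6,7,8}}
  π1 = {{0},{1},{2,8},{3},{4},{5,6},{7}}
  π2 = {{0},{1},{2},{3},{4},{5},{6},{7},{8}}
Fixed point at round 3; 9 class(es).
[7]={7}  [4]={4}

Answer: NOT BISIMILAR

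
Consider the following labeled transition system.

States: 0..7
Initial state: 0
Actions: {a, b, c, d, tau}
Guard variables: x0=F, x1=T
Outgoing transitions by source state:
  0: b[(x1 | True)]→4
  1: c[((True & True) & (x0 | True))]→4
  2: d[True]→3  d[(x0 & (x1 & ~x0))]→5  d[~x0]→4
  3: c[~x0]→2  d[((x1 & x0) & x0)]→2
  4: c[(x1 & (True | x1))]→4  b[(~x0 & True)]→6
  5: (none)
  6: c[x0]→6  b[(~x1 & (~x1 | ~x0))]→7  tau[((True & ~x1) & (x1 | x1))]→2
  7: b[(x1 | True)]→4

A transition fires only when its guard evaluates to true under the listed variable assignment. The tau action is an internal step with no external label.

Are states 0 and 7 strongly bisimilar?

Compute ~ classes (split until stable):
  round 0: {{0,1,2,3,4,5,6,7}}
  round 1: {{0,7},{1,3},{2},{4},{5,6}}
  round 2: {{0,7},{1},{2},{3},{4},{5,6}}
Fixed point at round 3; 6 class(es).
[0]={0,7}  [7]={0,7}

Answer: BISIMILAR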